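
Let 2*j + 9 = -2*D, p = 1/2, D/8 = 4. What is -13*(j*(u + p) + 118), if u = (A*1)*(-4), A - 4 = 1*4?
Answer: -65923/4 ≈ -16481.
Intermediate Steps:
D = 32 (D = 8*4 = 32)
A = 8 (A = 4 + 1*4 = 4 + 4 = 8)
p = ½ ≈ 0.50000
u = -32 (u = (8*1)*(-4) = 8*(-4) = -32)
j = -73/2 (j = -9/2 + (-2*32)/2 = -9/2 + (½)*(-64) = -9/2 - 32 = -73/2 ≈ -36.500)
-13*(j*(u + p) + 118) = -13*(-73*(-32 + ½)/2 + 118) = -13*(-73/2*(-63/2) + 118) = -13*(4599/4 + 118) = -13*5071/4 = -65923/4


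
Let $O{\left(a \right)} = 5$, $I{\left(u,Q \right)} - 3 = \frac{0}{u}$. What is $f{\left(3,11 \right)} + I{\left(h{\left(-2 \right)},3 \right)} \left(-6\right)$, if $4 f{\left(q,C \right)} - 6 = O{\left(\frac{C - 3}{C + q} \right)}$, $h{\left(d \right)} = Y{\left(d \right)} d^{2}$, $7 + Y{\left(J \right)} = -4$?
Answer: $- \frac{61}{4} \approx -15.25$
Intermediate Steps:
$Y{\left(J \right)} = -11$ ($Y{\left(J \right)} = -7 - 4 = -11$)
$h{\left(d \right)} = - 11 d^{2}$
$I{\left(u,Q \right)} = 3$ ($I{\left(u,Q \right)} = 3 + \frac{0}{u} = 3 + 0 = 3$)
$f{\left(q,C \right)} = \frac{11}{4}$ ($f{\left(q,C \right)} = \frac{3}{2} + \frac{1}{4} \cdot 5 = \frac{3}{2} + \frac{5}{4} = \frac{11}{4}$)
$f{\left(3,11 \right)} + I{\left(h{\left(-2 \right)},3 \right)} \left(-6\right) = \frac{11}{4} + 3 \left(-6\right) = \frac{11}{4} - 18 = - \frac{61}{4}$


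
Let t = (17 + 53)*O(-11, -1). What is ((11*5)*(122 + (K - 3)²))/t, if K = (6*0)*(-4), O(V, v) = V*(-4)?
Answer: 131/56 ≈ 2.3393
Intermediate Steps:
O(V, v) = -4*V
K = 0 (K = 0*(-4) = 0)
t = 3080 (t = (17 + 53)*(-4*(-11)) = 70*44 = 3080)
((11*5)*(122 + (K - 3)²))/t = ((11*5)*(122 + (0 - 3)²))/3080 = (55*(122 + (-3)²))*(1/3080) = (55*(122 + 9))*(1/3080) = (55*131)*(1/3080) = 7205*(1/3080) = 131/56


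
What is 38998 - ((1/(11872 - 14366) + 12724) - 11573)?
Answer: 94390419/2494 ≈ 37847.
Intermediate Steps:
38998 - ((1/(11872 - 14366) + 12724) - 11573) = 38998 - ((1/(-2494) + 12724) - 11573) = 38998 - ((-1/2494 + 12724) - 11573) = 38998 - (31733655/2494 - 11573) = 38998 - 1*2870593/2494 = 38998 - 2870593/2494 = 94390419/2494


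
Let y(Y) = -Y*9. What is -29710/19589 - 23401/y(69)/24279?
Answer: -447486962701/295348426551 ≈ -1.5151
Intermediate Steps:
y(Y) = -9*Y
-29710/19589 - 23401/y(69)/24279 = -29710/19589 - 23401/((-9*69))/24279 = -29710*1/19589 - 23401/(-621)*(1/24279) = -29710/19589 - 23401*(-1/621)*(1/24279) = -29710/19589 + (23401/621)*(1/24279) = -29710/19589 + 23401/15077259 = -447486962701/295348426551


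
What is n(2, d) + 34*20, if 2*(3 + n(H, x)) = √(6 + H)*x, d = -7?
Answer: 677 - 7*√2 ≈ 667.10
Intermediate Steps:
n(H, x) = -3 + x*√(6 + H)/2 (n(H, x) = -3 + (√(6 + H)*x)/2 = -3 + (x*√(6 + H))/2 = -3 + x*√(6 + H)/2)
n(2, d) + 34*20 = (-3 + (½)*(-7)*√(6 + 2)) + 34*20 = (-3 + (½)*(-7)*√8) + 680 = (-3 + (½)*(-7)*(2*√2)) + 680 = (-3 - 7*√2) + 680 = 677 - 7*√2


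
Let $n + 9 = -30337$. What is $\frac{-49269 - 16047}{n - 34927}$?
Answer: $\frac{65316}{65273} \approx 1.0007$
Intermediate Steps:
$n = -30346$ ($n = -9 - 30337 = -30346$)
$\frac{-49269 - 16047}{n - 34927} = \frac{-49269 - 16047}{-30346 - 34927} = - \frac{65316}{-65273} = \left(-65316\right) \left(- \frac{1}{65273}\right) = \frac{65316}{65273}$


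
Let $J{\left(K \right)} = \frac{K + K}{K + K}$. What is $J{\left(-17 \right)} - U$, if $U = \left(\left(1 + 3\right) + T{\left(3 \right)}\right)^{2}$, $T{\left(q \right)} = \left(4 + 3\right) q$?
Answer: $-624$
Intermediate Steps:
$J{\left(K \right)} = 1$ ($J{\left(K \right)} = \frac{2 K}{2 K} = 2 K \frac{1}{2 K} = 1$)
$T{\left(q \right)} = 7 q$
$U = 625$ ($U = \left(\left(1 + 3\right) + 7 \cdot 3\right)^{2} = \left(4 + 21\right)^{2} = 25^{2} = 625$)
$J{\left(-17 \right)} - U = 1 - 625 = -624$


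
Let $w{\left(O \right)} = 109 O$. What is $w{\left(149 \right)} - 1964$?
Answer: $14277$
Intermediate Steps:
$w{\left(149 \right)} - 1964 = 109 \cdot 149 - 1964 = 16241 - 1964 = 14277$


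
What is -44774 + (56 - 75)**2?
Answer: -44413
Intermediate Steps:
-44774 + (56 - 75)**2 = -44774 + (-19)**2 = -44774 + 361 = -44413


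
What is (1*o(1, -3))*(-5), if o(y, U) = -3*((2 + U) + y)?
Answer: 0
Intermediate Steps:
o(y, U) = -6 - 3*U - 3*y (o(y, U) = -3*(2 + U + y) = -6 - 3*U - 3*y)
(1*o(1, -3))*(-5) = (1*(-6 - 3*(-3) - 3*1))*(-5) = (1*(-6 + 9 - 3))*(-5) = (1*0)*(-5) = 0*(-5) = 0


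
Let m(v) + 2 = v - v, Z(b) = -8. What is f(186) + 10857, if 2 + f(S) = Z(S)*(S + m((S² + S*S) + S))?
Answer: 9383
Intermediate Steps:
m(v) = -2 (m(v) = -2 + (v - v) = -2 + 0 = -2)
f(S) = 14 - 8*S (f(S) = -2 - 8*(S - 2) = -2 - 8*(-2 + S) = -2 + (16 - 8*S) = 14 - 8*S)
f(186) + 10857 = (14 - 8*186) + 10857 = (14 - 1488) + 10857 = -1474 + 10857 = 9383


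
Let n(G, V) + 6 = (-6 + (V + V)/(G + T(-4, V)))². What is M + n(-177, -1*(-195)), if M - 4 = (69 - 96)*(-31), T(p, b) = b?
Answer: 9724/9 ≈ 1080.4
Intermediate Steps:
n(G, V) = -6 + (-6 + 2*V/(G + V))² (n(G, V) = -6 + (-6 + (V + V)/(G + V))² = -6 + (-6 + (2*V)/(G + V))² = -6 + (-6 + 2*V/(G + V))²)
M = 841 (M = 4 + (69 - 96)*(-31) = 4 - 27*(-31) = 4 + 837 = 841)
M + n(-177, -1*(-195)) = 841 + (-6 + 4*(2*(-1*(-195)) + 3*(-177))²/(-177 - 1*(-195))²) = 841 + (-6 + 4*(2*195 - 531)²/(-177 + 195)²) = 841 + (-6 + 4*(390 - 531)²/18²) = 841 + (-6 + 4*(1/324)*(-141)²) = 841 + (-6 + 4*(1/324)*19881) = 841 + (-6 + 2209/9) = 841 + 2155/9 = 9724/9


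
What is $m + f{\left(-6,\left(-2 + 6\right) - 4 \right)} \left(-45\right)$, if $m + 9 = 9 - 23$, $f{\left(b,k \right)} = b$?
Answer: $247$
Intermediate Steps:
$m = -23$ ($m = -9 + \left(9 - 23\right) = -9 - 14 = -23$)
$m + f{\left(-6,\left(-2 + 6\right) - 4 \right)} \left(-45\right) = -23 - -270 = -23 + 270 = 247$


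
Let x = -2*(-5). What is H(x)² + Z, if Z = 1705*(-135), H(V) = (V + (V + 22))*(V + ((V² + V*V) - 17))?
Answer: 65477061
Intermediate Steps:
x = 10
H(V) = (22 + 2*V)*(-17 + V + 2*V²) (H(V) = (V + (22 + V))*(V + ((V² + V²) - 17)) = (22 + 2*V)*(V + (2*V² - 17)) = (22 + 2*V)*(V + (-17 + 2*V²)) = (22 + 2*V)*(-17 + V + 2*V²))
Z = -230175
H(x)² + Z = (-374 - 12*10 + 4*10³ + 46*10²)² - 230175 = (-374 - 120 + 4*1000 + 46*100)² - 230175 = (-374 - 120 + 4000 + 4600)² - 230175 = 8106² - 230175 = 65707236 - 230175 = 65477061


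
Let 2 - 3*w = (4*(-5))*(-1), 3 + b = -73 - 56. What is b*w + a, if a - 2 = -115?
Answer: 679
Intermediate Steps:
a = -113 (a = 2 - 115 = -113)
b = -132 (b = -3 + (-73 - 56) = -3 - 129 = -132)
w = -6 (w = ⅔ - 4*(-5)*(-1)/3 = ⅔ - (-20)*(-1)/3 = ⅔ - ⅓*20 = ⅔ - 20/3 = -6)
b*w + a = -132*(-6) - 113 = 792 - 113 = 679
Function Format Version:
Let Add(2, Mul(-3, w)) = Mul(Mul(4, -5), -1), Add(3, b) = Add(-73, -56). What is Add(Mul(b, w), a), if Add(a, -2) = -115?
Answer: 679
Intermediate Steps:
a = -113 (a = Add(2, -115) = -113)
b = -132 (b = Add(-3, Add(-73, -56)) = Add(-3, -129) = -132)
w = -6 (w = Add(Rational(2, 3), Mul(Rational(-1, 3), Mul(Mul(4, -5), -1))) = Add(Rational(2, 3), Mul(Rational(-1, 3), Mul(-20, -1))) = Add(Rational(2, 3), Mul(Rational(-1, 3), 20)) = Add(Rational(2, 3), Rational(-20, 3)) = -6)
Add(Mul(b, w), a) = Add(Mul(-132, -6), -113) = Add(792, -113) = 679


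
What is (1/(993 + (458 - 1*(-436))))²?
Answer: 1/3560769 ≈ 2.8084e-7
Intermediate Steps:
(1/(993 + (458 - 1*(-436))))² = (1/(993 + (458 + 436)))² = (1/(993 + 894))² = (1/1887)² = 1/3560769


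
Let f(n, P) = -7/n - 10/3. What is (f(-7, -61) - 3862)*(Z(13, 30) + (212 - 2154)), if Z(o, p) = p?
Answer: 22165816/3 ≈ 7.3886e+6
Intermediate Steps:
f(n, P) = -10/3 - 7/n (f(n, P) = -7/n - 10*⅓ = -7/n - 10/3 = -10/3 - 7/n)
(f(-7, -61) - 3862)*(Z(13, 30) + (212 - 2154)) = ((-10/3 - 7/(-7)) - 3862)*(30 + (212 - 2154)) = ((-10/3 - 7*(-⅐)) - 3862)*(30 - 1942) = ((-10/3 + 1) - 3862)*(-1912) = (-7/3 - 3862)*(-1912) = -11593/3*(-1912) = 22165816/3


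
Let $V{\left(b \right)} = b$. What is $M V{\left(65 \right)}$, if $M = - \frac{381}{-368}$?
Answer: $\frac{24765}{368} \approx 67.296$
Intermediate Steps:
$M = \frac{381}{368}$ ($M = \left(-381\right) \left(- \frac{1}{368}\right) = \frac{381}{368} \approx 1.0353$)
$M V{\left(65 \right)} = \frac{381}{368} \cdot 65 = \frac{24765}{368}$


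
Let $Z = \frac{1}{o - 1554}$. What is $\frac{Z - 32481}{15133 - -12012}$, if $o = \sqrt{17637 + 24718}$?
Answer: $- \frac{15412631079}{12880633669} - \frac{\sqrt{42355}}{64403168345} \approx -1.1966$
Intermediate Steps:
$o = \sqrt{42355} \approx 205.8$
$Z = \frac{1}{-1554 + \sqrt{42355}}$ ($Z = \frac{1}{\sqrt{42355} - 1554} = \frac{1}{-1554 + \sqrt{42355}} \approx -0.00074173$)
$\frac{Z - 32481}{15133 - -12012} = \frac{\left(- \frac{1554}{2372561} - \frac{\sqrt{42355}}{2372561}\right) - 32481}{15133 - -12012} = \frac{- \frac{77063155395}{2372561} - \frac{\sqrt{42355}}{2372561}}{15133 + 12012} = \frac{- \frac{77063155395}{2372561} - \frac{\sqrt{42355}}{2372561}}{27145} = \left(- \frac{77063155395}{2372561} - \frac{\sqrt{42355}}{2372561}\right) \frac{1}{27145} = - \frac{15412631079}{12880633669} - \frac{\sqrt{42355}}{64403168345}$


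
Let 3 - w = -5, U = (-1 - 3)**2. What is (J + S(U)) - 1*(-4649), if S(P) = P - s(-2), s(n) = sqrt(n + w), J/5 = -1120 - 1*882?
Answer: -5345 - sqrt(6) ≈ -5347.5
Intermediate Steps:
U = 16 (U = (-4)**2 = 16)
w = 8 (w = 3 - 1*(-5) = 3 + 5 = 8)
J = -10010 (J = 5*(-1120 - 1*882) = 5*(-1120 - 882) = 5*(-2002) = -10010)
s(n) = sqrt(8 + n) (s(n) = sqrt(n + 8) = sqrt(8 + n))
S(P) = P - sqrt(6) (S(P) = P - sqrt(8 - 2) = P - sqrt(6))
(J + S(U)) - 1*(-4649) = (-10010 + (16 - sqrt(6))) - 1*(-4649) = (-9994 - sqrt(6)) + 4649 = -5345 - sqrt(6)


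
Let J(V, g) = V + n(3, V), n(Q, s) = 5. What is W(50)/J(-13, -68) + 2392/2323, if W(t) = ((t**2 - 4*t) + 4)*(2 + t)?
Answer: -1512472/101 ≈ -14975.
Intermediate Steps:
J(V, g) = 5 + V (J(V, g) = V + 5 = 5 + V)
W(t) = (2 + t)*(4 + t**2 - 4*t) (W(t) = (4 + t**2 - 4*t)*(2 + t) = (2 + t)*(4 + t**2 - 4*t))
W(50)/J(-13, -68) + 2392/2323 = (8 + 50**3 - 4*50 - 2*50**2)/(5 - 13) + 2392/2323 = (8 + 125000 - 200 - 2*2500)/(-8) + 2392*(1/2323) = (8 + 125000 - 200 - 5000)*(-1/8) + 104/101 = 119808*(-1/8) + 104/101 = -14976 + 104/101 = -1512472/101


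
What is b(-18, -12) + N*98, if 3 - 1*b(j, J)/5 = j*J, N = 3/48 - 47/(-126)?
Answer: -73607/72 ≈ -1022.3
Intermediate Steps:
N = 439/1008 (N = 3*(1/48) - 47*(-1/126) = 1/16 + 47/126 = 439/1008 ≈ 0.43552)
b(j, J) = 15 - 5*J*j (b(j, J) = 15 - 5*j*J = 15 - 5*J*j)
b(-18, -12) + N*98 = (15 - 5*(-12)*(-18)) + (439/1008)*98 = (15 - 1080) + 3073/72 = -1065 + 3073/72 = -73607/72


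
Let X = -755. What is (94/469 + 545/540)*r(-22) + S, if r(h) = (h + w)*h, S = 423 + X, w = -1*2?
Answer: 1294640/4221 ≈ 306.71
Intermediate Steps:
w = -2
S = -332 (S = 423 - 755 = -332)
r(h) = h*(-2 + h) (r(h) = (h - 2)*h = (-2 + h)*h = h*(-2 + h))
(94/469 + 545/540)*r(-22) + S = (94/469 + 545/540)*(-22*(-2 - 22)) - 332 = (94*(1/469) + 545*(1/540))*(-22*(-24)) - 332 = (94/469 + 109/108)*528 - 332 = (61273/50652)*528 - 332 = 2696012/4221 - 332 = 1294640/4221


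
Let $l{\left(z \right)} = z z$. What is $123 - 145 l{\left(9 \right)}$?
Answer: $-11622$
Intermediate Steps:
$l{\left(z \right)} = z^{2}$
$123 - 145 l{\left(9 \right)} = 123 - 145 \cdot 9^{2} = 123 - 11745 = -11622$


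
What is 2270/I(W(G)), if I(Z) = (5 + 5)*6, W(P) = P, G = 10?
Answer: 227/6 ≈ 37.833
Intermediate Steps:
I(Z) = 60 (I(Z) = 10*6 = 60)
2270/I(W(G)) = 2270/60 = 2270*(1/60) = 227/6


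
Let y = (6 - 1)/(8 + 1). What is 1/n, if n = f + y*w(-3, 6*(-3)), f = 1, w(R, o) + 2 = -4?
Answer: -3/7 ≈ -0.42857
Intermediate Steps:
w(R, o) = -6 (w(R, o) = -2 - 4 = -6)
y = 5/9 ≈ 0.55556
n = -7/3 (n = 1 + (5/9)*(-6) = 1 - 10/3 = -7/3 ≈ -2.3333)
1/n = 1/(-7/3) = -3/7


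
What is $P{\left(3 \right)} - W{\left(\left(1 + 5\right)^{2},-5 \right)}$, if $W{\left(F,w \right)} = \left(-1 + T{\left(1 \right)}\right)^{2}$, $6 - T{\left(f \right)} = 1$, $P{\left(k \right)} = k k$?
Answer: $-7$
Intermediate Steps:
$P{\left(k \right)} = k^{2}$
$T{\left(f \right)} = 5$ ($T{\left(f \right)} = 6 - 1 = 5$)
$W{\left(F,w \right)} = 16$ ($W{\left(F,w \right)} = \left(-1 + 5\right)^{2} = 4^{2} = 16$)
$P{\left(3 \right)} - W{\left(\left(1 + 5\right)^{2},-5 \right)} = 3^{2} - 16 = 9 - 16 = -7$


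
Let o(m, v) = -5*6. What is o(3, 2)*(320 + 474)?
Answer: -23820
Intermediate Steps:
o(m, v) = -30
o(3, 2)*(320 + 474) = -30*(320 + 474) = -30*794 = -23820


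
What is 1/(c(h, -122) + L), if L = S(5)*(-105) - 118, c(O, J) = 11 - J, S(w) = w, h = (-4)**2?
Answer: -1/510 ≈ -0.0019608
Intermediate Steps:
h = 16
L = -643 (L = 5*(-105) - 118 = -525 - 118 = -643)
1/(c(h, -122) + L) = 1/((11 - 1*(-122)) - 643) = 1/((11 + 122) - 643) = 1/(133 - 643) = 1/(-510) = -1/510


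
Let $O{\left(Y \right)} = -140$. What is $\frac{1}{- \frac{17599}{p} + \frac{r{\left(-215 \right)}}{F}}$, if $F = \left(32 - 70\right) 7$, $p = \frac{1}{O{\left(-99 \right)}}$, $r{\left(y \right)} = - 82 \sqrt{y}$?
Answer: $\frac{8716643908}{21476590259237163} - \frac{5453 i \sqrt{215}}{107382951296185815} \approx 4.0587 \cdot 10^{-7} - 7.4459 \cdot 10^{-13} i$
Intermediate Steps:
$p = - \frac{1}{140}$ ($p = \frac{1}{-140} = - \frac{1}{140} \approx -0.0071429$)
$F = -266$ ($F = \left(-38\right) 7 = -266$)
$\frac{1}{- \frac{17599}{p} + \frac{r{\left(-215 \right)}}{F}} = \frac{1}{- \frac{17599}{- \frac{1}{140}} + \frac{\left(-82\right) \sqrt{-215}}{-266}} = \frac{1}{\left(-17599\right) \left(-140\right) + - 82 i \sqrt{215} \left(- \frac{1}{266}\right)} = \frac{1}{2463860 + - 82 i \sqrt{215} \left(- \frac{1}{266}\right)} = \frac{1}{2463860 + \frac{41 i \sqrt{215}}{133}}$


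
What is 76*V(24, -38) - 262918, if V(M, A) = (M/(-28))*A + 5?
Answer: -1820438/7 ≈ -2.6006e+5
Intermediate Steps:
V(M, A) = 5 - A*M/28 (V(M, A) = (M*(-1/28))*A + 5 = (-M/28)*A + 5 = -A*M/28 + 5 = 5 - A*M/28)
76*V(24, -38) - 262918 = 76*(5 - 1/28*(-38)*24) - 262918 = 76*(5 + 228/7) - 262918 = 76*(263/7) - 262918 = 19988/7 - 262918 = -1820438/7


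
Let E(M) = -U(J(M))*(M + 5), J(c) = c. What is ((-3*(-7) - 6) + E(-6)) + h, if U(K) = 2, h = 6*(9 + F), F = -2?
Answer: 59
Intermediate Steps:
h = 42 (h = 6*(9 - 2) = 6*7 = 42)
E(M) = -10 - 2*M (E(M) = -2*(M + 5) = -2*(5 + M) = -(10 + 2*M) = -10 - 2*M)
((-3*(-7) - 6) + E(-6)) + h = ((-3*(-7) - 6) + (-10 - 2*(-6))) + 42 = ((21 - 6) + (-10 + 12)) + 42 = (15 + 2) + 42 = 17 + 42 = 59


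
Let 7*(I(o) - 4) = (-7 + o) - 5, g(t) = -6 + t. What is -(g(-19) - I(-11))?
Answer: 180/7 ≈ 25.714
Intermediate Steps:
I(o) = 16/7 + o/7 (I(o) = 4 + ((-7 + o) - 5)/7 = 4 + (-12 + o)/7 = 4 + (-12/7 + o/7) = 16/7 + o/7)
-(g(-19) - I(-11)) = -((-6 - 19) - (16/7 + (1/7)*(-11))) = -(-25 - (16/7 - 11/7)) = -(-25 - 1*5/7) = -(-25 - 5/7) = -1*(-180/7) = 180/7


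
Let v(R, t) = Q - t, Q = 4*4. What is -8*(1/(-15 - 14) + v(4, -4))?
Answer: -4632/29 ≈ -159.72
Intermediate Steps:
Q = 16
v(R, t) = 16 - t
-8*(1/(-15 - 14) + v(4, -4)) = -8*(1/(-15 - 14) + (16 - 1*(-4))) = -8*(1/(-29) + (16 + 4)) = -8*(-1/29 + 20) = -8*579/29 = -4632/29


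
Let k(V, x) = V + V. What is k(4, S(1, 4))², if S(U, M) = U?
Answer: 64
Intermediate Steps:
k(V, x) = 2*V
k(4, S(1, 4))² = (2*4)² = 8² = 64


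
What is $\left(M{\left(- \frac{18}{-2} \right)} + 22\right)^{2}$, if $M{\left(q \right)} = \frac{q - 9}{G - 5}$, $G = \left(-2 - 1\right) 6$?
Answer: $484$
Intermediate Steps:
$G = -18$ ($G = \left(-3\right) 6 = -18$)
$M{\left(q \right)} = \frac{9}{23} - \frac{q}{23}$ ($M{\left(q \right)} = \frac{q - 9}{-18 - 5} = \frac{-9 + q}{-23} = \left(-9 + q\right) \left(- \frac{1}{23}\right) = \frac{9}{23} - \frac{q}{23}$)
$\left(M{\left(- \frac{18}{-2} \right)} + 22\right)^{2} = \left(\left(\frac{9}{23} - \frac{\left(-18\right) \frac{1}{-2}}{23}\right) + 22\right)^{2} = \left(\left(\frac{9}{23} - \frac{\left(-18\right) \left(- \frac{1}{2}\right)}{23}\right) + 22\right)^{2} = \left(\left(\frac{9}{23} - \frac{9}{23}\right) + 22\right)^{2} = \left(0 + 22\right)^{2} = 22^{2} = 484$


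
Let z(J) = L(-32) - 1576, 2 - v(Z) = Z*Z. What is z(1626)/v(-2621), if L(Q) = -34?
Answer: 230/981377 ≈ 0.00023436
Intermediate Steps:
v(Z) = 2 - Z**2 (v(Z) = 2 - Z*Z = 2 - Z**2)
z(J) = -1610 (z(J) = -34 - 1576 = -1610)
z(1626)/v(-2621) = -1610/(2 - 1*(-2621)**2) = -1610/(2 - 1*6869641) = -1610/(2 - 6869641) = -1610/(-6869639) = -1610*(-1/6869639) = 230/981377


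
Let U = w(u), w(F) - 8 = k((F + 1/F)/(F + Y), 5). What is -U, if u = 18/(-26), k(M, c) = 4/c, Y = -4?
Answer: -44/5 ≈ -8.8000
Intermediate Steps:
u = -9/13 (u = 18*(-1/26) = -9/13 ≈ -0.69231)
w(F) = 44/5 (w(F) = 8 + 4/5 = 44/5)
U = 44/5 ≈ 8.8000
-U = -1*44/5 = -44/5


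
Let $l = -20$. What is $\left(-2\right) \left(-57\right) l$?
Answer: $-2280$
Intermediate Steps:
$\left(-2\right) \left(-57\right) l = \left(-2\right) \left(-57\right) \left(-20\right) = 114 \left(-20\right) = -2280$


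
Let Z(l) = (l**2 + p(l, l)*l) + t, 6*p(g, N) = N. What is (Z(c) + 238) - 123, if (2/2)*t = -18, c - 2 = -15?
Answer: 1765/6 ≈ 294.17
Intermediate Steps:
c = -13 (c = 2 - 15 = -13)
p(g, N) = N/6
t = -18
Z(l) = -18 + 7*l**2/6 (Z(l) = (l**2 + (l/6)*l) - 18 = (l**2 + l**2/6) - 18 = 7*l**2/6 - 18 = -18 + 7*l**2/6)
(Z(c) + 238) - 123 = ((-18 + (7/6)*(-13)**2) + 238) - 123 = ((-18 + (7/6)*169) + 238) - 123 = ((-18 + 1183/6) + 238) - 123 = (1075/6 + 238) - 123 = 2503/6 - 123 = 1765/6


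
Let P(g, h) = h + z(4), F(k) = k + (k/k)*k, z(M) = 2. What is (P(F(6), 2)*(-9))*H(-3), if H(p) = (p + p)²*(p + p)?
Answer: 7776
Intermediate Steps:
F(k) = 2*k (F(k) = k + 1*k = k + k = 2*k)
P(g, h) = 2 + h (P(g, h) = h + 2 = 2 + h)
H(p) = 8*p³ (H(p) = (2*p)²*(2*p) = (4*p²)*(2*p) = 8*p³)
(P(F(6), 2)*(-9))*H(-3) = ((2 + 2)*(-9))*(8*(-3)³) = (4*(-9))*(8*(-27)) = -36*(-216) = 7776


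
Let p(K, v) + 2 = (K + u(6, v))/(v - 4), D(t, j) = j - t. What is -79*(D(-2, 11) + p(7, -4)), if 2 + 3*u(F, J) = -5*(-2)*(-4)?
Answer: -7505/8 ≈ -938.13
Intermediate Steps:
u(F, J) = -14 (u(F, J) = -2/3 + (-5*(-2)*(-4))/3 = -2/3 + (10*(-4))/3 = -2/3 + (1/3)*(-40) = -2/3 - 40/3 = -14)
p(K, v) = -2 + (-14 + K)/(-4 + v) (p(K, v) = -2 + (K - 14)/(v - 4) = -2 + (-14 + K)/(-4 + v))
-79*(D(-2, 11) + p(7, -4)) = -79*((11 - 1*(-2)) + (-6 + 7 - 2*(-4))/(-4 - 4)) = -79*((11 + 2) + (-6 + 7 + 8)/(-8)) = -79*(13 - 1/8*9) = -79*(13 - 9/8) = -79*95/8 = -7505/8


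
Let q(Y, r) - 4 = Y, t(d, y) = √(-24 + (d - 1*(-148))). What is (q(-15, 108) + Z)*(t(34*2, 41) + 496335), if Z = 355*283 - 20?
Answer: 49848909390 + 803472*√3 ≈ 4.9850e+10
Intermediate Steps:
t(d, y) = √(124 + d) (t(d, y) = √(-24 + (d + 148)) = √(-24 + (148 + d)) = √(124 + d))
Z = 100445 (Z = 100465 - 20 = 100445)
q(Y, r) = 4 + Y
(q(-15, 108) + Z)*(t(34*2, 41) + 496335) = ((4 - 15) + 100445)*(√(124 + 34*2) + 496335) = (-11 + 100445)*(√(124 + 68) + 496335) = 100434*(√192 + 496335) = 100434*(8*√3 + 496335) = 100434*(496335 + 8*√3) = 49848909390 + 803472*√3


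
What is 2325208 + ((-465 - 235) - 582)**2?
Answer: 3968732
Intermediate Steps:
2325208 + ((-465 - 235) - 582)**2 = 2325208 + (-700 - 582)**2 = 2325208 + (-1282)**2 = 2325208 + 1643524 = 3968732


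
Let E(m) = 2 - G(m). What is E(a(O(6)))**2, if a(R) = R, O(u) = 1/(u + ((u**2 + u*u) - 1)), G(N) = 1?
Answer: 1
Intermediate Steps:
O(u) = 1/(-1 + u + 2*u**2) (O(u) = 1/(u + ((u**2 + u**2) - 1)) = 1/(u + (2*u**2 - 1)) = 1/(u + (-1 + 2*u**2)) = 1/(-1 + u + 2*u**2))
E(m) = 1 (E(m) = 2 - 1*1 = 2 - 1 = 1)
E(a(O(6)))**2 = 1**2 = 1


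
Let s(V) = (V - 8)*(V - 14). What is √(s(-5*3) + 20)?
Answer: √687 ≈ 26.211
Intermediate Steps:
s(V) = (-14 + V)*(-8 + V) (s(V) = (-8 + V)*(-14 + V) = (-14 + V)*(-8 + V))
√(s(-5*3) + 20) = √((112 + (-5*3)² - (-110)*3) + 20) = √((112 + (-15)² - 22*(-15)) + 20) = √((112 + 225 + 330) + 20) = √(667 + 20) = √687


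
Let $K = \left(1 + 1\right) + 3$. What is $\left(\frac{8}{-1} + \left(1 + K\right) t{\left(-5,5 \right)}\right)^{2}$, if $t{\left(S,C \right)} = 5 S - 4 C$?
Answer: $77284$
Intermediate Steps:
$t{\left(S,C \right)} = - 4 C + 5 S$
$K = 5$ ($K = 2 + 3 = 5$)
$\left(\frac{8}{-1} + \left(1 + K\right) t{\left(-5,5 \right)}\right)^{2} = \left(\frac{8}{-1} + \left(1 + 5\right) \left(\left(-4\right) 5 + 5 \left(-5\right)\right)\right)^{2} = \left(8 \left(-1\right) + 6 \left(-20 - 25\right)\right)^{2} = \left(-8 + 6 \left(-45\right)\right)^{2} = \left(-8 - 270\right)^{2} = \left(-278\right)^{2} = 77284$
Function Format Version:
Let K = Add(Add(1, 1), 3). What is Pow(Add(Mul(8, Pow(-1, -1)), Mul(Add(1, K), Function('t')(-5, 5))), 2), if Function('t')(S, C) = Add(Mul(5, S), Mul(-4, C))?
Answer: 77284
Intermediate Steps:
Function('t')(S, C) = Add(Mul(-4, C), Mul(5, S))
K = 5 (K = Add(2, 3) = 5)
Pow(Add(Mul(8, Pow(-1, -1)), Mul(Add(1, K), Function('t')(-5, 5))), 2) = Pow(Add(Mul(8, Pow(-1, -1)), Mul(Add(1, 5), Add(Mul(-4, 5), Mul(5, -5)))), 2) = Pow(Add(Mul(8, -1), Mul(6, Add(-20, -25))), 2) = Pow(Add(-8, Mul(6, -45)), 2) = Pow(Add(-8, -270), 2) = Pow(-278, 2) = 77284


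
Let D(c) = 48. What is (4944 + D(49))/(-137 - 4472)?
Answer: -4992/4609 ≈ -1.0831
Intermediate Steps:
(4944 + D(49))/(-137 - 4472) = (4944 + 48)/(-137 - 4472) = 4992/(-4609) = 4992*(-1/4609) = -4992/4609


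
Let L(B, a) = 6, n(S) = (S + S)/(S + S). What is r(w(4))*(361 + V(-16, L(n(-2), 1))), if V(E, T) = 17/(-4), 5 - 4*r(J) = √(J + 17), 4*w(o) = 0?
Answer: 7135/16 - 1427*√17/16 ≈ 78.208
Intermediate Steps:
n(S) = 1 (n(S) = (2*S)/((2*S)) = (2*S)*(1/(2*S)) = 1)
w(o) = 0 (w(o) = (¼)*0 = 0)
r(J) = 5/4 - √(17 + J)/4 (r(J) = 5/4 - √(J + 17)/4 = 5/4 - √(17 + J)/4)
V(E, T) = -17/4 (V(E, T) = 17*(-¼) = -17/4)
r(w(4))*(361 + V(-16, L(n(-2), 1))) = (5/4 - √(17 + 0)/4)*(361 - 17/4) = (5/4 - √17/4)*(1427/4) = 7135/16 - 1427*√17/16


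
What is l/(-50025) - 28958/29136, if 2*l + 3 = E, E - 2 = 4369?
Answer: -252042829/242921400 ≈ -1.0375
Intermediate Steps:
E = 4371 (E = 2 + 4369 = 4371)
l = 2184 (l = -3/2 + (1/2)*4371 = -3/2 + 4371/2 = 2184)
l/(-50025) - 28958/29136 = 2184/(-50025) - 28958/29136 = 2184*(-1/50025) - 28958*1/29136 = -728/16675 - 14479/14568 = -252042829/242921400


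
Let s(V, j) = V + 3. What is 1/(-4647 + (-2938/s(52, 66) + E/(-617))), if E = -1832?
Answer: -33935/159407931 ≈ -0.00021288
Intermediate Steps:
s(V, j) = 3 + V
1/(-4647 + (-2938/s(52, 66) + E/(-617))) = 1/(-4647 + (-2938/(3 + 52) - 1832/(-617))) = 1/(-4647 + (-2938/55 - 1832*(-1/617))) = 1/(-4647 + (-2938*1/55 + 1832/617)) = 1/(-4647 + (-2938/55 + 1832/617)) = 1/(-4647 - 1711986/33935) = 1/(-159407931/33935) = -33935/159407931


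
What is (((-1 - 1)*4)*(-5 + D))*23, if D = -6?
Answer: 2024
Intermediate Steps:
(((-1 - 1)*4)*(-5 + D))*23 = (((-1 - 1)*4)*(-5 - 6))*23 = (-2*4*(-11))*23 = -8*(-11)*23 = 88*23 = 2024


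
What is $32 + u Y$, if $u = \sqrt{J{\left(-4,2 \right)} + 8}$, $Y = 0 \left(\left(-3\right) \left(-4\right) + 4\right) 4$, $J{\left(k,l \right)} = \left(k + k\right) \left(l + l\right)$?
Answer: $32$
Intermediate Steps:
$J{\left(k,l \right)} = 4 k l$ ($J{\left(k,l \right)} = 2 k 2 l = 4 k l$)
$Y = 0$ ($Y = 0 \left(12 + 4\right) 4 = 0 \cdot 16 \cdot 4 = 0 \cdot 4 = 0$)
$u = 2 i \sqrt{6}$ ($u = \sqrt{4 \left(-4\right) 2 + 8} = \sqrt{-32 + 8} = \sqrt{-24} = 2 i \sqrt{6} \approx 4.899 i$)
$32 + u Y = 32 + 2 i \sqrt{6} \cdot 0 = 32 + 0 = 32$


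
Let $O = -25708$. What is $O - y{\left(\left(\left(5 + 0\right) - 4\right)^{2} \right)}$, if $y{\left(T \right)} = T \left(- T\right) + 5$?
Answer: $-25712$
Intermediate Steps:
$y{\left(T \right)} = 5 - T^{2}$ ($y{\left(T \right)} = - T^{2} + 5 = 5 - T^{2}$)
$O - y{\left(\left(\left(5 + 0\right) - 4\right)^{2} \right)} = -25708 - \left(5 - \left(\left(\left(5 + 0\right) - 4\right)^{2}\right)^{2}\right) = -25708 - \left(5 - \left(\left(5 - 4\right)^{2}\right)^{2}\right) = -25708 - \left(5 - \left(1^{2}\right)^{2}\right) = -25708 - \left(5 - 1^{2}\right) = -25708 - \left(5 - 1\right) = -25708 - 4 = -25712$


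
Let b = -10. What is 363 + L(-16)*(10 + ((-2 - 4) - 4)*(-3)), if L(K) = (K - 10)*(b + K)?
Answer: 27403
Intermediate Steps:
L(K) = (-10 + K)² (L(K) = (K - 10)*(-10 + K) = (-10 + K)*(-10 + K) = (-10 + K)²)
363 + L(-16)*(10 + ((-2 - 4) - 4)*(-3)) = 363 + (100 + (-16)² - 20*(-16))*(10 + ((-2 - 4) - 4)*(-3)) = 363 + (100 + 256 + 320)*(10 + (-6 - 4)*(-3)) = 363 + 676*(10 - 10*(-3)) = 363 + 676*(10 + 30) = 363 + 676*40 = 363 + 27040 = 27403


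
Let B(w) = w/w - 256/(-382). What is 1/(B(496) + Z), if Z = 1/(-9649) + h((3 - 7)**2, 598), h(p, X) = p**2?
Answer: 1842959/474875344 ≈ 0.0038809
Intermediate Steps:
B(w) = 319/191 (B(w) = 1 - 256*(-1/382) = 1 + 128/191 = 319/191)
Z = 2470143/9649 (Z = 1/(-9649) + ((3 - 7)**2)**2 = -1/9649 + ((-4)**2)**2 = -1/9649 + 16**2 = -1/9649 + 256 = 2470143/9649 ≈ 256.00)
1/(B(496) + Z) = 1/(319/191 + 2470143/9649) = 1/(474875344/1842959) = 1842959/474875344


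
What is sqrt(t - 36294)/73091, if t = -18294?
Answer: 2*I*sqrt(13647)/73091 ≈ 0.0031966*I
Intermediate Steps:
sqrt(t - 36294)/73091 = sqrt(-18294 - 36294)/73091 = sqrt(-54588)*(1/73091) = (2*I*sqrt(13647))*(1/73091) = 2*I*sqrt(13647)/73091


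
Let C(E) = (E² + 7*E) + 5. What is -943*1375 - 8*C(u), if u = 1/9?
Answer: -105030377/81 ≈ -1.2967e+6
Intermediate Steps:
u = ⅑ ≈ 0.11111
C(E) = 5 + E² + 7*E
-943*1375 - 8*C(u) = -943*1375 - 8*(5 + (⅑)² + 7*(⅑)) = -1296625 - 8*(5 + 1/81 + 7/9) = -1296625 - 8*469/81 = -1296625 - 3752/81 = -105030377/81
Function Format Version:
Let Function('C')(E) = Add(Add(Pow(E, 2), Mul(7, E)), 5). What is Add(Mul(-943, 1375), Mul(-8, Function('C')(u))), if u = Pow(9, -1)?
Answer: Rational(-105030377, 81) ≈ -1.2967e+6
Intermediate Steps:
u = Rational(1, 9) ≈ 0.11111
Function('C')(E) = Add(5, Pow(E, 2), Mul(7, E))
Add(Mul(-943, 1375), Mul(-8, Function('C')(u))) = Add(Mul(-943, 1375), Mul(-8, Add(5, Pow(Rational(1, 9), 2), Mul(7, Rational(1, 9))))) = Add(-1296625, Mul(-8, Add(5, Rational(1, 81), Rational(7, 9)))) = Add(-1296625, Mul(-8, Rational(469, 81))) = Add(-1296625, Rational(-3752, 81)) = Rational(-105030377, 81)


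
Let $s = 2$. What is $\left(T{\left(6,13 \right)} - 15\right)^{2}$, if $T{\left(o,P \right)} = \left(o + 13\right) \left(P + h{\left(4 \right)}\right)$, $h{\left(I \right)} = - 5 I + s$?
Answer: $12100$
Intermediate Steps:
$h{\left(I \right)} = 2 - 5 I$ ($h{\left(I \right)} = - 5 I + 2 = 2 - 5 I$)
$T{\left(o,P \right)} = \left(-18 + P\right) \left(13 + o\right)$ ($T{\left(o,P \right)} = \left(o + 13\right) \left(P + \left(2 - 20\right)\right) = \left(13 + o\right) \left(P + \left(2 - 20\right)\right) = \left(13 + o\right) \left(P - 18\right) = \left(13 + o\right) \left(-18 + P\right) = \left(-18 + P\right) \left(13 + o\right)$)
$\left(T{\left(6,13 \right)} - 15\right)^{2} = \left(\left(-234 - 108 + 13 \cdot 13 + 13 \cdot 6\right) - 15\right)^{2} = \left(\left(-234 - 108 + 169 + 78\right) - 15\right)^{2} = \left(-95 - 15\right)^{2} = \left(-110\right)^{2} = 12100$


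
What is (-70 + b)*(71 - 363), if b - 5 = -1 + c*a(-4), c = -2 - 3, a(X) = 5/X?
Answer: 17447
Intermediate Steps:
c = -5
b = 41/4 (b = 5 + (-1 - 25/(-4)) = 5 + (-1 - 25*(-1)/4) = 5 + (-1 - 5*(-5/4)) = 5 + (-1 + 25/4) = 5 + 21/4 = 41/4 ≈ 10.250)
(-70 + b)*(71 - 363) = (-70 + 41/4)*(71 - 363) = -239/4*(-292) = 17447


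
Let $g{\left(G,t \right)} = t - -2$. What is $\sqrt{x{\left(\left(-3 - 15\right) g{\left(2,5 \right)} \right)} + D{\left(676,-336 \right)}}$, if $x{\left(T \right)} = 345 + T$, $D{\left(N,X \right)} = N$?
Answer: $\sqrt{895} \approx 29.917$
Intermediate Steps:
$g{\left(G,t \right)} = 2 + t$ ($g{\left(G,t \right)} = t + 2 = 2 + t$)
$\sqrt{x{\left(\left(-3 - 15\right) g{\left(2,5 \right)} \right)} + D{\left(676,-336 \right)}} = \sqrt{\left(345 + \left(-3 - 15\right) \left(2 + 5\right)\right) + 676} = \sqrt{\left(345 + \left(-3 - 15\right) 7\right) + 676} = \sqrt{\left(345 - 126\right) + 676} = \sqrt{219 + 676} = \sqrt{895}$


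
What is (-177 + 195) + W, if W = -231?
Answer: -213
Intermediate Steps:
(-177 + 195) + W = (-177 + 195) - 231 = 18 - 231 = -213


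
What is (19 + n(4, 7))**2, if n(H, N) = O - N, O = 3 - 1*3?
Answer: 144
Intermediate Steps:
O = 0 (O = 3 - 3 = 0)
n(H, N) = -N (n(H, N) = 0 - N = -N)
(19 + n(4, 7))**2 = (19 - 1*7)**2 = (19 - 7)**2 = 12**2 = 144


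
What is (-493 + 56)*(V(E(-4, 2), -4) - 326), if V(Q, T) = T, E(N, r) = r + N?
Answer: 144210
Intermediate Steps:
E(N, r) = N + r
(-493 + 56)*(V(E(-4, 2), -4) - 326) = (-493 + 56)*(-4 - 326) = -437*(-330) = 144210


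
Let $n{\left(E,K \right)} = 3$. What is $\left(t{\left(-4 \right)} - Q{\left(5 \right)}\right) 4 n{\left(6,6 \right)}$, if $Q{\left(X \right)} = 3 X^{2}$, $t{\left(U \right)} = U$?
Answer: $-948$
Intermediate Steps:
$\left(t{\left(-4 \right)} - Q{\left(5 \right)}\right) 4 n{\left(6,6 \right)} = \left(-4 - 3 \cdot 5^{2}\right) 4 \cdot 3 = \left(-4 - 3 \cdot 25\right) 4 \cdot 3 = \left(-4 - 75\right) 4 \cdot 3 = \left(-79\right) 4 \cdot 3 = \left(-316\right) 3 = -948$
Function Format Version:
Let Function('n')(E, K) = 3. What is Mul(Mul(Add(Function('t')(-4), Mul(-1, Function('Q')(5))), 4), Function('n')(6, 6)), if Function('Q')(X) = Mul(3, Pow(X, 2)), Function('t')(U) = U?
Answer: -948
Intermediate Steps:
Mul(Mul(Add(Function('t')(-4), Mul(-1, Function('Q')(5))), 4), Function('n')(6, 6)) = Mul(Mul(Add(-4, Mul(-1, Mul(3, Pow(5, 2)))), 4), 3) = Mul(Mul(Add(-4, Mul(-1, Mul(3, 25))), 4), 3) = Mul(Mul(Add(-4, Mul(-1, 75)), 4), 3) = Mul(Mul(Add(-4, -75), 4), 3) = Mul(Mul(-79, 4), 3) = Mul(-316, 3) = -948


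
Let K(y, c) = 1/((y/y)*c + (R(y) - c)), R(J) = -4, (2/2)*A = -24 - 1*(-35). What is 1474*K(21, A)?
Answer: -737/2 ≈ -368.50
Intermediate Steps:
A = 11 (A = -24 - 1*(-35) = -24 + 35 = 11)
K(y, c) = -1/4 (K(y, c) = 1/((y/y)*c + (-4 - c)) = 1/(1*c + (-4 - c)) = 1/(c + (-4 - c)) = 1/(-4) = -1/4)
1474*K(21, A) = 1474*(-1/4) = -737/2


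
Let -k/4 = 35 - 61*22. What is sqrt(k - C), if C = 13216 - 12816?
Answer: 2*sqrt(1207) ≈ 69.484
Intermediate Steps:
k = 5228 (k = -4*(35 - 61*22) = -4*(35 - 1342) = -4*(-1307) = 5228)
C = 400
sqrt(k - C) = sqrt(5228 - 1*400) = sqrt(5228 - 400) = sqrt(4828) = 2*sqrt(1207)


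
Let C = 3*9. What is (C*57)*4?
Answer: 6156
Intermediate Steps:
C = 27
(C*57)*4 = (27*57)*4 = 1539*4 = 6156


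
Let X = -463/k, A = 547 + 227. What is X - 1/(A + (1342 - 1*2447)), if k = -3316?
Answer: 156569/1097596 ≈ 0.14265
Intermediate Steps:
A = 774
X = 463/3316 (X = -463/(-3316) = -463*(-1/3316) = 463/3316 ≈ 0.13963)
X - 1/(A + (1342 - 1*2447)) = 463/3316 - 1/(774 + (1342 - 1*2447)) = 463/3316 - 1/(774 + (1342 - 2447)) = 463/3316 - 1/(774 - 1105) = 463/3316 - 1/(-331) = 463/3316 - 1*(-1/331) = 463/3316 + 1/331 = 156569/1097596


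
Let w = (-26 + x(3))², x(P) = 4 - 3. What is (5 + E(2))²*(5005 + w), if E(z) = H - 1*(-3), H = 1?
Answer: 456030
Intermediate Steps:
x(P) = 1
w = 625 (w = (-26 + 1)² = (-25)² = 625)
E(z) = 4 (E(z) = 1 - 1*(-3) = 1 + 3 = 4)
(5 + E(2))²*(5005 + w) = (5 + 4)²*(5005 + 625) = 9²*5630 = 81*5630 = 456030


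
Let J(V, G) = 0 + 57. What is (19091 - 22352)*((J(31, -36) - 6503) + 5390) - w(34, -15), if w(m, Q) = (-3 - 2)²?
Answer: 3443591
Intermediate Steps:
J(V, G) = 57
w(m, Q) = 25 (w(m, Q) = (-5)² = 25)
(19091 - 22352)*((J(31, -36) - 6503) + 5390) - w(34, -15) = (19091 - 22352)*((57 - 6503) + 5390) - 1*25 = -3261*(-6446 + 5390) - 25 = -3261*(-1056) - 25 = 3443616 - 25 = 3443591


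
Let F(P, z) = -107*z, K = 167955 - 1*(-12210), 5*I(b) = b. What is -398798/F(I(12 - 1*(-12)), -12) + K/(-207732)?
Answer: -6922869833/22227324 ≈ -311.46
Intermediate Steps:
I(b) = b/5
K = 180165 (K = 167955 + 12210 = 180165)
-398798/F(I(12 - 1*(-12)), -12) + K/(-207732) = -398798/((-107*(-12))) + 180165/(-207732) = -398798/1284 + 180165*(-1/207732) = -398798*1/1284 - 60055/69244 = -199399/642 - 60055/69244 = -6922869833/22227324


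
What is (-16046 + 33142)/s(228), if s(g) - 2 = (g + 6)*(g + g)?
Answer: 8548/53353 ≈ 0.16022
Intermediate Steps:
s(g) = 2 + 2*g*(6 + g) (s(g) = 2 + (g + 6)*(g + g) = 2 + (6 + g)*(2*g) = 2 + 2*g*(6 + g))
(-16046 + 33142)/s(228) = (-16046 + 33142)/(2 + 2*228² + 12*228) = 17096/(2 + 2*51984 + 2736) = 17096/(2 + 103968 + 2736) = 17096/106706 = 17096*(1/106706) = 8548/53353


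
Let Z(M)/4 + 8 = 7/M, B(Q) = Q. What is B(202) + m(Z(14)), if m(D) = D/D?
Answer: 203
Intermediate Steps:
Z(M) = -32 + 28/M (Z(M) = -32 + 4*(7/M) = -32 + 28/M)
m(D) = 1
B(202) + m(Z(14)) = 202 + 1 = 203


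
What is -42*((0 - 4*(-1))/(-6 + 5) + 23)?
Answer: -798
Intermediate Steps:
-42*((0 - 4*(-1))/(-6 + 5) + 23) = -42*((0 + 4)/(-1) + 23) = -42*(4*(-1) + 23) = -42*(-4 + 23) = -42*19 = -798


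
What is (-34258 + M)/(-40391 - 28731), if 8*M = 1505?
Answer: 272559/552976 ≈ 0.49289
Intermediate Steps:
M = 1505/8 (M = (⅛)*1505 = 1505/8 ≈ 188.13)
(-34258 + M)/(-40391 - 28731) = (-34258 + 1505/8)/(-40391 - 28731) = -272559/8/(-69122) = -272559/8*(-1/69122) = 272559/552976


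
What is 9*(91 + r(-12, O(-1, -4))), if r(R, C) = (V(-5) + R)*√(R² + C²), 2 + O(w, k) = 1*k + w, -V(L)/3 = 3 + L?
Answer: 819 - 54*√193 ≈ 68.808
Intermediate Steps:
V(L) = -9 - 3*L (V(L) = -3*(3 + L) = -9 - 3*L)
O(w, k) = -2 + k + w (O(w, k) = -2 + (1*k + w) = -2 + (k + w) = -2 + k + w)
r(R, C) = √(C² + R²)*(6 + R) (r(R, C) = ((-9 - 3*(-5)) + R)*√(R² + C²) = ((-9 + 15) + R)*√(C² + R²) = (6 + R)*√(C² + R²) = √(C² + R²)*(6 + R))
9*(91 + r(-12, O(-1, -4))) = 9*(91 + √((-2 - 4 - 1)² + (-12)²)*(6 - 12)) = 9*(91 + √((-7)² + 144)*(-6)) = 9*(91 + √(49 + 144)*(-6)) = 9*(91 + √193*(-6)) = 9*(91 - 6*√193) = 819 - 54*√193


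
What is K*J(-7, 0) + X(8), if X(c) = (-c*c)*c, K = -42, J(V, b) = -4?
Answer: -344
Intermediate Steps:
X(c) = -c³ (X(c) = (-c²)*c = -c³)
K*J(-7, 0) + X(8) = -42*(-4) - 1*8³ = 168 - 1*512 = 168 - 512 = -344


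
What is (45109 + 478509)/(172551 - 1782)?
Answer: 523618/170769 ≈ 3.0662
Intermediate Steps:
(45109 + 478509)/(172551 - 1782) = 523618/170769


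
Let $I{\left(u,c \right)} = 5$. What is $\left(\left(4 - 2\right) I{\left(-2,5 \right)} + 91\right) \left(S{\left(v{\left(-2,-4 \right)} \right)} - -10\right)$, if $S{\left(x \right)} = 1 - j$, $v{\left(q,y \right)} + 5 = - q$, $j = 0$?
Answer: $1111$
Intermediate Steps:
$v{\left(q,y \right)} = -5 - q$
$S{\left(x \right)} = 1$ ($S{\left(x \right)} = 1 - 0 = 1 + 0 = 1$)
$\left(\left(4 - 2\right) I{\left(-2,5 \right)} + 91\right) \left(S{\left(v{\left(-2,-4 \right)} \right)} - -10\right) = \left(\left(4 - 2\right) 5 + 91\right) \left(1 - -10\right) = \left(2 \cdot 5 + 91\right) \left(1 + 10\right) = \left(10 + 91\right) 11 = 101 \cdot 11 = 1111$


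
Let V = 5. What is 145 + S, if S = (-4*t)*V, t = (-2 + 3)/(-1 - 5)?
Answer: 445/3 ≈ 148.33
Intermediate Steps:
t = -⅙ (t = 1/(-6) = 1*(-⅙) = -⅙ ≈ -0.16667)
S = 10/3 (S = -4*(-⅙)*5 = (⅔)*5 = 10/3 ≈ 3.3333)
145 + S = 145 + 10/3 = 445/3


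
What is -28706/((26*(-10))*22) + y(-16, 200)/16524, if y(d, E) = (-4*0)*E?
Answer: 14353/2860 ≈ 5.0185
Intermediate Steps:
y(d, E) = 0 (y(d, E) = 0*E = 0)
-28706/((26*(-10))*22) + y(-16, 200)/16524 = -28706/((26*(-10))*22) + 0/16524 = -28706/((-260*22)) + 0*(1/16524) = -28706/(-5720) + 0 = -28706*(-1/5720) + 0 = 14353/2860 + 0 = 14353/2860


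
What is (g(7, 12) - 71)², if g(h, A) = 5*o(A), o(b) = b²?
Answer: 421201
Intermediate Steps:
g(h, A) = 5*A²
(g(7, 12) - 71)² = (5*12² - 71)² = (5*144 - 71)² = (720 - 71)² = 649² = 421201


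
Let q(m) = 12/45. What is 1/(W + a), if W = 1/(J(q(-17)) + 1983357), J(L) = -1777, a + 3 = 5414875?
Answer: 1981580/10730002057761 ≈ 1.8468e-7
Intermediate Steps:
a = 5414872 (a = -3 + 5414875 = 5414872)
q(m) = 4/15 (q(m) = 12*(1/45) = 4/15)
W = 1/1981580 (W = 1/(-1777 + 1983357) = 1/1981580 ≈ 5.0465e-7)
1/(W + a) = 1/(1/1981580 + 5414872) = 1/(10730002057761/1981580) = 1981580/10730002057761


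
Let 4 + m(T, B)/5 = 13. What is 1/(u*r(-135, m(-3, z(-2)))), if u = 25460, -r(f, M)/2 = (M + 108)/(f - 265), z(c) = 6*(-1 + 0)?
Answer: 10/194769 ≈ 5.1343e-5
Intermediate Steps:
z(c) = -6 (z(c) = 6*(-1) = -6)
m(T, B) = 45 (m(T, B) = -20 + 5*13 = -20 + 65 = 45)
r(f, M) = -2*(108 + M)/(-265 + f) (r(f, M) = -2*(M + 108)/(f - 265) = -2*(108 + M)/(-265 + f))
1/(u*r(-135, m(-3, z(-2)))) = 1/(25460*((2*(-108 - 1*45)/(-265 - 135)))) = 1/(25460*((2*(-108 - 45)/(-400)))) = 1/(25460*((2*(-1/400)*(-153)))) = 1/(25460*(153/200)) = (1/25460)*(200/153) = 10/194769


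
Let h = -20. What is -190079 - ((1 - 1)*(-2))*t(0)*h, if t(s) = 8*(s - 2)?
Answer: -190079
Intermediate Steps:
t(s) = -16 + 8*s (t(s) = 8*(-2 + s) = -16 + 8*s)
-190079 - ((1 - 1)*(-2))*t(0)*h = -190079 - ((1 - 1)*(-2))*(-16 + 8*0)*(-20) = -190079 - (0*(-2))*(-16 + 0)*(-20) = -190079 - 0*(-16)*(-20) = -190079 - 0*(-20) = -190079 - 1*0 = -190079 + 0 = -190079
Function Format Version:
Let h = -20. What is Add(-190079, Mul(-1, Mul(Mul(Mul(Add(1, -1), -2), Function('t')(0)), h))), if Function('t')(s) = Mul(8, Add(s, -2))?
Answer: -190079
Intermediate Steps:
Function('t')(s) = Add(-16, Mul(8, s)) (Function('t')(s) = Mul(8, Add(-2, s)) = Add(-16, Mul(8, s)))
Add(-190079, Mul(-1, Mul(Mul(Mul(Add(1, -1), -2), Function('t')(0)), h))) = Add(-190079, Mul(-1, Mul(Mul(Mul(Add(1, -1), -2), Add(-16, Mul(8, 0))), -20))) = Add(-190079, Mul(-1, Mul(Mul(Mul(0, -2), Add(-16, 0)), -20))) = Add(-190079, Mul(-1, Mul(Mul(0, -16), -20))) = Add(-190079, Mul(-1, Mul(0, -20))) = Add(-190079, Mul(-1, 0)) = Add(-190079, 0) = -190079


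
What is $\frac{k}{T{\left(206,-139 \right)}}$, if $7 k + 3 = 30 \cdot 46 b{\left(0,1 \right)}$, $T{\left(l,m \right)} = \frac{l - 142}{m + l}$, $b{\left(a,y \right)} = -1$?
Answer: $- \frac{92661}{448} \approx -206.83$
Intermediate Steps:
$T{\left(l,m \right)} = \frac{-142 + l}{l + m}$
$k = - \frac{1383}{7}$ ($k = - \frac{3}{7} + \frac{30 \cdot 46 \left(-1\right)}{7} = - \frac{3}{7} + \frac{1380 \left(-1\right)}{7} = - \frac{3}{7} + \frac{1}{7} \left(-1380\right) = - \frac{3}{7} - \frac{1380}{7} = - \frac{1383}{7} \approx -197.57$)
$\frac{k}{T{\left(206,-139 \right)}} = - \frac{1383}{7 \frac{-142 + 206}{206 - 139}} = - \frac{1383}{7 \cdot \frac{1}{67} \cdot 64} = - \frac{1383}{7 \cdot \frac{64}{67}} = \left(- \frac{1383}{7}\right) \frac{67}{64} = - \frac{92661}{448}$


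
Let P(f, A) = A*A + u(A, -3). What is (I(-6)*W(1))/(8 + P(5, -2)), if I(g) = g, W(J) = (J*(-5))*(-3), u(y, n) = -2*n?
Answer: -5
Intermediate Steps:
P(f, A) = 6 + A² (P(f, A) = A*A - 2*(-3) = A² + 6 = 6 + A²)
W(J) = 15*J (W(J) = -5*J*(-3) = 15*J)
(I(-6)*W(1))/(8 + P(5, -2)) = (-90)/(8 + (6 + (-2)²)) = (-6*15)/(8 + (6 + 4)) = -90/(8 + 10) = -90/18 = -90*1/18 = -5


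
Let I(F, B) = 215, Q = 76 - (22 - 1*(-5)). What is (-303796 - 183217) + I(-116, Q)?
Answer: -486798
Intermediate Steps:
Q = 49 (Q = 76 - (22 + 5) = 76 - 1*27 = 76 - 27 = 49)
(-303796 - 183217) + I(-116, Q) = (-303796 - 183217) + 215 = -487013 + 215 = -486798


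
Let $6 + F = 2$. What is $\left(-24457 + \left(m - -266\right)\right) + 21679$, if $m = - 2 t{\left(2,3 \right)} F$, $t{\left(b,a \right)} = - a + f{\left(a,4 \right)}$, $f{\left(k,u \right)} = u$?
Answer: $-2504$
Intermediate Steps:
$F = -4$ ($F = -6 + 2 = -4$)
$t{\left(b,a \right)} = 4 - a$ ($t{\left(b,a \right)} = - a + 4 = 4 - a$)
$m = 8$ ($m = - 2 \left(4 - 3\right) \left(-4\right) = \left(-2\right) 1 \left(-4\right) = \left(-2\right) \left(-4\right) = 8$)
$\left(-24457 + \left(m - -266\right)\right) + 21679 = \left(-24457 + \left(8 - -266\right)\right) + 21679 = \left(-24457 + \left(8 + 266\right)\right) + 21679 = \left(-24457 + 274\right) + 21679 = -24183 + 21679 = -2504$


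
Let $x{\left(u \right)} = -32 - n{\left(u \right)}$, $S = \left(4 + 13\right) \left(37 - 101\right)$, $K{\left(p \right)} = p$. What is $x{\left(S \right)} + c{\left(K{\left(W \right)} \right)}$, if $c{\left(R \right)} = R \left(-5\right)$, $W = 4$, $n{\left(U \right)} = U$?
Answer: $1036$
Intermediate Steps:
$c{\left(R \right)} = - 5 R$
$S = -1088$ ($S = 17 \left(-64\right) = -1088$)
$x{\left(u \right)} = -32 - u$
$x{\left(S \right)} + c{\left(K{\left(W \right)} \right)} = \left(-32 - -1088\right) - 20 = \left(-32 + 1088\right) - 20 = 1056 - 20 = 1036$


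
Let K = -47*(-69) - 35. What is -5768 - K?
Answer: -8976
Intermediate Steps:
K = 3208 (K = 3243 - 35 = 3208)
-5768 - K = -5768 - 1*3208 = -5768 - 3208 = -8976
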